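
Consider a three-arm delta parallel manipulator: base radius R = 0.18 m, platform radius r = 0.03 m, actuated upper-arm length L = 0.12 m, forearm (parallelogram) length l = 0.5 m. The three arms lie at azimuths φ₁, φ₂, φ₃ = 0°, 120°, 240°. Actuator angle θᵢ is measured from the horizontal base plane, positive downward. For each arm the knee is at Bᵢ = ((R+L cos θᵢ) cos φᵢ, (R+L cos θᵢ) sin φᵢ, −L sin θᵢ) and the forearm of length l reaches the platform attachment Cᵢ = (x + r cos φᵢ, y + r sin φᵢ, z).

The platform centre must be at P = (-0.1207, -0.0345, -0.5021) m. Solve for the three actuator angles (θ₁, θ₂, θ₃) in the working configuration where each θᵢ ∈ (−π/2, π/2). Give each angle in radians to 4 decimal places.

φ1=0.0° → target in arm frame (-0.1207, -0.0345)
  A cos θ + B sin θ = C:  0.2707·cos θ + -0.5021·sin θ = -0.3791
  √(A²+B²)=0.5704;  θ1 = -1.0763+2.2976 ≈ 1.2213
rotate P by −φ2: (0.0305, 0.1218, -0.5021)
  A=0.1195, B=-0.5021, C=(l²−L²−A²−y'²−z²)/(2L)=-0.1901
  γ=atan2(-0.5021,0.1195)=-1.3371;  ψ=arccos(-0.3683)=1.9480;  θ2=γ+ψ≈0.6109
φ3=240.0° → target in arm frame (0.0902, -0.0873)
  A cos θ + B sin θ = C:  0.0598·cos θ + -0.5021·sin θ = -0.1154
  √(A²+B²)=0.5056;  θ3 = -1.4523+1.8010 ≈ 0.3487

θ₁ = 1.2213, θ₂ = 0.6109, θ₃ = 0.3487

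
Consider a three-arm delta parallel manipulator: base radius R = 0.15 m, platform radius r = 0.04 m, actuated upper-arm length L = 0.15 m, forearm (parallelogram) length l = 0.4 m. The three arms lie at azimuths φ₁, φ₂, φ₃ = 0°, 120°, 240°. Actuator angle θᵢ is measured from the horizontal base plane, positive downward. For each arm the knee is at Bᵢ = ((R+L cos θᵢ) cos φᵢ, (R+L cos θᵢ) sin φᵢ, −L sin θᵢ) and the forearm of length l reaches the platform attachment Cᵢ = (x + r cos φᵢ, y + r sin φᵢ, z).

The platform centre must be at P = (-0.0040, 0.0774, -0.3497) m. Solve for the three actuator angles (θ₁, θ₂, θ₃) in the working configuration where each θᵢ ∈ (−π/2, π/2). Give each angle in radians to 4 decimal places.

arm 1 (φ=0.0°): x'=-0.0040, y'=0.0774
  e−x'=0.1140;  (l²−L²−(e−x')²−y'²−z²)/2L = -0.0126
  √(A²+B²)=0.3678;  θ1 = -1.2557+1.6050 ≈ 0.3494
arm 2 (φ=120.0°): x'=0.0690, y'=-0.0352
  A=0.0410, B=-0.3497, C=(l²−L²−A²−y'²−z²)/(2L)=0.0410
  γ=atan2(-0.3497,0.0410)=-1.4542;  ψ=arccos(0.1164)=1.4542;  θ2=γ+ψ≈0.0000
rotate P by −φ3: (-0.0650, -0.0422, -0.3497)
  A cos θ + B sin θ = C:  0.1750·cos θ + -0.3497·sin θ = -0.0573
  γ=atan2(-0.3497,0.1750)=-1.1067;  ψ=arccos(-0.1466)=1.7180;  θ3=γ+ψ≈0.6112

θ₁ = 0.3494, θ₂ = 0.0000, θ₃ = 0.6112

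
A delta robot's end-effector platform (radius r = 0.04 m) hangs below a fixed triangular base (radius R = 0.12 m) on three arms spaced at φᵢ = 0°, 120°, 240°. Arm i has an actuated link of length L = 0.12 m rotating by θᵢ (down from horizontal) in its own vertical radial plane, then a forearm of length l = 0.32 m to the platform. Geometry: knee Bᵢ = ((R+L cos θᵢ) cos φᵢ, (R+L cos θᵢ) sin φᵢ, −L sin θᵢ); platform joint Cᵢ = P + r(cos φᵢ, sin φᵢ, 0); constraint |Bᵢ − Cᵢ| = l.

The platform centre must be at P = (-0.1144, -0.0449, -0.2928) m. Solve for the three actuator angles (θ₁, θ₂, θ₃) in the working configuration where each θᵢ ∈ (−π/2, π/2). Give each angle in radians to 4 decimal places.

θ₁ = 1.0473, θ₂ = 0.4367, θ₃ = 0.0000

φ1=0.0° → target in arm frame (-0.1144, -0.0449)
  e−x'=0.1944;  (l²−L²−(e−x')²−y'²−z²)/2L = -0.1564
  θ1 = atan2(B,A) + arccos(C/0.3515) = 1.0473
rotate P by −φ2: (0.0183, 0.1215, -0.2928)
  A=0.0617, B=-0.2928, C=(l²−L²−A²−y'²−z²)/(2L)=-0.0679
  θ2 = atan2(B,A) + arccos(C/0.2992) = 0.4367
arm 3 (φ=240.0°): x'=0.0961, y'=-0.0766
  e−x'=-0.0161;  (l²−L²−(e−x')²−y'²−z²)/2L = -0.0161
  γ=atan2(-0.2928,-0.0161)=-1.6257;  ψ=arccos(-0.0549)=1.6257;  θ3=γ+ψ≈0.0000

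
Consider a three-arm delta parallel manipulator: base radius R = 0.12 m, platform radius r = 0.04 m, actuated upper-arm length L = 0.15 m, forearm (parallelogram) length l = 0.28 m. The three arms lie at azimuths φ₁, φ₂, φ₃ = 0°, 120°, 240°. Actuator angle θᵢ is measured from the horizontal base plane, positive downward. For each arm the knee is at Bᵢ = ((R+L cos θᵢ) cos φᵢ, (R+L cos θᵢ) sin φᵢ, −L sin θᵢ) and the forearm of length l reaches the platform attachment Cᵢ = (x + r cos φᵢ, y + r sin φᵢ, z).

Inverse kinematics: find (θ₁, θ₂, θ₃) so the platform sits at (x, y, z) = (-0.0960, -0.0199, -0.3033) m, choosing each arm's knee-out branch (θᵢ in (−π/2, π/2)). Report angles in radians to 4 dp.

arm 1 (φ=0.0°): x'=-0.0960, y'=-0.0199
  e−x'=0.1760;  (l²−L²−(e−x')²−y'²−z²)/2L = -0.2249
  √(A²+B²)=0.3507;  θ1 = -1.0450+2.2670 ≈ 1.2220
arm 2 (φ=120.0°): x'=0.0308, y'=0.0931
  A cos θ + B sin θ = C:  0.0492·cos θ + -0.3033·sin θ = -0.1573
  √(A²+B²)=0.3073;  θ2 = -1.4099+2.1081 ≈ 0.6982
φ3=240.0° → target in arm frame (0.0652, -0.0732)
  e−x'=0.0148;  (l²−L²−(e−x')²−y'²−z²)/2L = -0.1389
  γ=atan2(-0.3033,0.0148)=-1.5221;  ψ=arccos(-0.4574)=2.0458;  θ3=γ+ψ≈0.5237

θ₁ = 1.2220, θ₂ = 0.6982, θ₃ = 0.5237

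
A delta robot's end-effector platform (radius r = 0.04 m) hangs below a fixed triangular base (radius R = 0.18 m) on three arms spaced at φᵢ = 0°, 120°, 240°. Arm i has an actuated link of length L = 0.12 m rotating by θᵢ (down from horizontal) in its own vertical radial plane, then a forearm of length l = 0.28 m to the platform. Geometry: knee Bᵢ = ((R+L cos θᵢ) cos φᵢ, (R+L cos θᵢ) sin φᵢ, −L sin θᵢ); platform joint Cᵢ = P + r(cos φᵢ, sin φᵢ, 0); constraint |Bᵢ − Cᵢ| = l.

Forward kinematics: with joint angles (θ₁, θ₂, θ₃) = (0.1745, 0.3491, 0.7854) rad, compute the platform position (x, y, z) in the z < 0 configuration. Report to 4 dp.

(0.0279, 0.0292, -0.1774)

S1 = (0.2582·cos0.0°, 0.2582·sin0.0°, -0.0208) = (0.2582, 0.0000, -0.0208)
φ2=120.0°: virtual centre (-0.1264, 0.2189, -0.0410), radius l
S3 = (0.2249·cos240.0°, 0.2249·sin240.0°, -0.0849) = (-0.1124, -0.1947, -0.0849)
|S₂|²−|S₁|² = -0.0015;  |S₃|²−|S₁|² = -0.0093
linear system: -0.7691x+0.4378y = -0.0015−-0.0404z; -0.7412x+-0.3895y = -0.0093−-0.1280z
Cramer: x(z) = 0.0075-0.1151z;  y(z) = 0.0097-0.1098z
quadratic in z: (1.0253)z²+(0.0972)z+(-0.0150)=0, √Δ=0.2666 → z ∈ {-0.1774, 0.0826}; z = -0.1774 (taking z<0)
x = 0.0279, y = 0.0292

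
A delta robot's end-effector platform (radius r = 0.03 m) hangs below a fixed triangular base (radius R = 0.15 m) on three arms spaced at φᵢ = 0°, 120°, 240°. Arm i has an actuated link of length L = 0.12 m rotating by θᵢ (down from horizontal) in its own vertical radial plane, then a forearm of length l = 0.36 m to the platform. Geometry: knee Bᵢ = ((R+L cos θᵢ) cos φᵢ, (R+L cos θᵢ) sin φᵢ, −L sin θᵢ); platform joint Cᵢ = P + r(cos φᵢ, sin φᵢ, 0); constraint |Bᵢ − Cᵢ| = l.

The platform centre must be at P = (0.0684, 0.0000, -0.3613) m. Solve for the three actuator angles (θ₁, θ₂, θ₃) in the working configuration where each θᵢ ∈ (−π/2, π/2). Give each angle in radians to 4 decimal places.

arm 1 (φ=0.0°): x'=0.0684, y'=0.0000
  A=0.0516, B=-0.3613, C=(l²−L²−A²−y'²−z²)/(2L)=-0.0750
  θ1 = atan2(B,A) + arccos(C/0.3650) = 0.3488
φ2=120.0° → target in arm frame (-0.0342, -0.0592)
  e−x'=0.1542;  (l²−L²−(e−x')²−y'²−z²)/2L = -0.1776
  γ=atan2(-0.3613,0.1542)=-1.1674;  ψ=arccos(-0.4521)=2.0399;  θ2=γ+ψ≈0.8725
rotate P by −φ3: (-0.0342, 0.0592, -0.3613)
  A=0.1542, B=-0.3613, C=(l²−L²−A²−y'²−z²)/(2L)=-0.1776
  √(A²+B²)=0.3928;  θ3 = -1.1674+2.0399 ≈ 0.8725

θ₁ = 0.3488, θ₂ = 0.8725, θ₃ = 0.8725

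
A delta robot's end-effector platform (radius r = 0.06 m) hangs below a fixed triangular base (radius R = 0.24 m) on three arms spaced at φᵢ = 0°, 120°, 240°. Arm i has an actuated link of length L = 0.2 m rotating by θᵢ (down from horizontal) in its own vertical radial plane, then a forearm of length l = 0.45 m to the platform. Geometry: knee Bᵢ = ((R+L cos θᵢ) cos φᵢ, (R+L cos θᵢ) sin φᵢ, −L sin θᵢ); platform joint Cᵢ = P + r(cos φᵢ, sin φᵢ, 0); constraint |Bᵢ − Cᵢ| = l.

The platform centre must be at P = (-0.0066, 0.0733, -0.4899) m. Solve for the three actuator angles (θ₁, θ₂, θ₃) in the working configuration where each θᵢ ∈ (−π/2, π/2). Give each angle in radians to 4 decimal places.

rotate P by −φ1: (-0.0066, 0.0733, -0.4899)
  e−x'=0.1866;  (l²−L²−(e−x')²−y'²−z²)/2L = -0.2942
  θ1 = atan2(B,A) + arccos(C/0.5242) = 0.9598
φ2=120.0° → target in arm frame (0.0668, -0.0309)
  A=0.1132, B=-0.4899, C=(l²−L²−A²−y'²−z²)/(2L)=-0.2282
  √(A²+B²)=0.5028;  θ2 = -1.3437+2.0419 ≈ 0.6982
arm 3 (φ=240.0°): x'=-0.0602, y'=-0.0424
  e−x'=0.2402;  (l²−L²−(e−x')²−y'²−z²)/2L = -0.3425
  θ3 = atan2(B,A) + arccos(C/0.5456) = 1.1344

θ₁ = 0.9598, θ₂ = 0.6982, θ₃ = 1.1344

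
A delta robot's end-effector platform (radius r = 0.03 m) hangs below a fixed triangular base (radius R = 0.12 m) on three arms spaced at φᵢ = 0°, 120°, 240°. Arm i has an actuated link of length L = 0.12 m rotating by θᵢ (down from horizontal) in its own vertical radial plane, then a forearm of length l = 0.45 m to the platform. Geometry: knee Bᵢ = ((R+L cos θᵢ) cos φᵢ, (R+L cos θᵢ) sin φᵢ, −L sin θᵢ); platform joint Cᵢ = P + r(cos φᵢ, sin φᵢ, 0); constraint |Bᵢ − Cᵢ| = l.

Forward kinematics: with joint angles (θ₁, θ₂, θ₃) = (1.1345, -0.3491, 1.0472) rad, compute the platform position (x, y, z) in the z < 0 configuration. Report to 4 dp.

arm 1 at φ=0.0°: ρ1 = 0.1407;  S1 = (0.1407, 0.0000, -0.1088)
φ2=120.0°: virtual centre (-0.1014, 0.1756, 0.0410), radius l
S3 = (0.1500·cos240.0°, 0.1500·sin240.0°, -0.1039) = (-0.0750, -0.1299, -0.1039)
subtract pairs → two planes through P
[-0.4842 0.3512 0.2996]·P = 0.0112;  [-0.4314 -0.2598 0.0097]·P = 0.0017
Cramer: x(z) = -0.0126+0.2930z;  y(z) = 0.0145-0.4492z
sphere 1 gives Az²+Bz+C=0 with A=1.2876, B=0.1147, C=-0.1670;  B²−4AC=0.8731;  roots -0.4074, 0.3183;  negative root z = -0.4074
x = -0.1319, y = 0.1975

(-0.1319, 0.1975, -0.4074)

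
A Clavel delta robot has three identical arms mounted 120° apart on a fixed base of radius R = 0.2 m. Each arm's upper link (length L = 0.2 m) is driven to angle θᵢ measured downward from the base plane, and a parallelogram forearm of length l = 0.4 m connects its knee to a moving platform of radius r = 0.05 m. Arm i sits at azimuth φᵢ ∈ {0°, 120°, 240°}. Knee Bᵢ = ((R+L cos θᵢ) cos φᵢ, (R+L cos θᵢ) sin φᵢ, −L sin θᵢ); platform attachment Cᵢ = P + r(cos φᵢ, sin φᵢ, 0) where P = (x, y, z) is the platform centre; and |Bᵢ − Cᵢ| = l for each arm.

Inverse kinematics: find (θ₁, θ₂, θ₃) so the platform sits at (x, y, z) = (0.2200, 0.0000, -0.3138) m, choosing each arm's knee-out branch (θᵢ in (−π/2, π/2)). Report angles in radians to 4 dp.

φ1=0.0° → target in arm frame (0.2200, 0.0000)
  A cos θ + B sin θ = C:  -0.0700·cos θ + -0.3138·sin θ = 0.0416
  θ1 = atan2(B,A) + arccos(C/0.3215) = -0.3491
arm 2 (φ=120.0°): x'=-0.1100, y'=-0.1905
  e−x'=0.2600;  (l²−L²−(e−x')²−y'²−z²)/2L = -0.2059
  θ2 = atan2(B,A) + arccos(C/0.4075) = 1.2217
arm 3 (φ=240.0°): x'=-0.1100, y'=0.1905
  A=0.2600, B=-0.3138, C=(l²−L²−A²−y'²−z²)/(2L)=-0.2059
  √(A²+B²)=0.4075;  θ3 = -0.8789+2.1005 ≈ 1.2217

θ₁ = -0.3491, θ₂ = 1.2217, θ₃ = 1.2217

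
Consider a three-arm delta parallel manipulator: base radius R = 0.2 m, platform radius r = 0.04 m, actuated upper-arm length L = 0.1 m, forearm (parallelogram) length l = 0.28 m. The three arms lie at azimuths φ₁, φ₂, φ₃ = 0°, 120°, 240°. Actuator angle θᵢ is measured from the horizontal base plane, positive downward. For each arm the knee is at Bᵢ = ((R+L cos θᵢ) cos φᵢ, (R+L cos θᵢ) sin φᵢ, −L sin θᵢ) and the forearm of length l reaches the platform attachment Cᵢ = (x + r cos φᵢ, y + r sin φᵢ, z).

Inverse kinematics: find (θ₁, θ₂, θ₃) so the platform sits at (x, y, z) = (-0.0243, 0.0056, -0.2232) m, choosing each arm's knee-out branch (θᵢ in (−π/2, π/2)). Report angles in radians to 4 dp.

φ1=0.0° → target in arm frame (-0.0243, 0.0056)
  A=0.1843, B=-0.2232, C=(l²−L²−A²−y'²−z²)/(2L)=-0.0771
  √(A²+B²)=0.2895;  θ1 = -0.8806+1.8403 ≈ 0.9598
φ2=120.0° → target in arm frame (0.0170, 0.0182)
  A=0.1430, B=-0.2232, C=(l²−L²−A²−y'²−z²)/(2L)=-0.0110
  θ2 = atan2(B,A) + arccos(C/0.2651) = 0.6113
φ3=240.0° → target in arm frame (0.0073, -0.0238)
  A=0.1527, B=-0.2232, C=(l²−L²−A²−y'²−z²)/(2L)=-0.0265
  θ3 = atan2(B,A) + arccos(C/0.2704) = 0.6982

θ₁ = 0.9598, θ₂ = 0.6113, θ₃ = 0.6982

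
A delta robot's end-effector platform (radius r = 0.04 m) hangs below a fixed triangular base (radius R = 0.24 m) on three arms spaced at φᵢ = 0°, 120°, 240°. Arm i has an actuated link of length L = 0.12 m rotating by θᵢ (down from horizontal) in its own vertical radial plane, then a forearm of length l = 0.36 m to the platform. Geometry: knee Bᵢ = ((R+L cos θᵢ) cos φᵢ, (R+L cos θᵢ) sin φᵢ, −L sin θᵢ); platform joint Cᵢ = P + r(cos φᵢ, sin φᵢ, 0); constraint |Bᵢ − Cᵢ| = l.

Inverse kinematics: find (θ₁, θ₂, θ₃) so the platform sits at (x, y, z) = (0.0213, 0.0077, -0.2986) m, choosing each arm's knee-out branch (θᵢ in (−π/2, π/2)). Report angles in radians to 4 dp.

φ1=0.0° → target in arm frame (0.0213, 0.0077)
  A cos θ + B sin θ = C:  0.1787·cos θ + -0.2986·sin θ = -0.0248
  √(A²+B²)=0.3480;  θ1 = -1.0315+1.6422 ≈ 0.6106
arm 2 (φ=120.0°): x'=-0.0040, y'=-0.0223
  A=0.2040, B=-0.2986, C=(l²−L²−A²−y'²−z²)/(2L)=-0.0669
  γ=atan2(-0.2986,0.2040)=-0.9715;  ψ=arccos(-0.1851)=1.7570;  θ2=γ+ψ≈0.7855
arm 3 (φ=240.0°): x'=-0.0173, y'=0.0146
  e−x'=0.2173;  (l²−L²−(e−x')²−y'²−z²)/2L = -0.0892
  γ=atan2(-0.2986,0.2173)=-0.9417;  ψ=arccos(-0.2415)=1.8147;  θ3=γ+ψ≈0.8730

θ₁ = 0.6106, θ₂ = 0.7855, θ₃ = 0.8730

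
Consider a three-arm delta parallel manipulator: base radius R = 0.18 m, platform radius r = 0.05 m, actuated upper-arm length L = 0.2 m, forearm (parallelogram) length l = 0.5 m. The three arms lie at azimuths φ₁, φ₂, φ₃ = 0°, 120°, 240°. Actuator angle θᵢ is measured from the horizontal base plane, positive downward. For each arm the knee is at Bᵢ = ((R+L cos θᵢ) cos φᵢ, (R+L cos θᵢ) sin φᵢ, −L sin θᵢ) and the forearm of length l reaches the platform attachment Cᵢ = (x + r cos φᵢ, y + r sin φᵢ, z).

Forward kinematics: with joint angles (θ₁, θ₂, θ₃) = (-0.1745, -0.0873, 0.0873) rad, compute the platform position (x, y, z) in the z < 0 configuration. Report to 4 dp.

arm 1 at φ=0.0°: (R−r)+L cos θ1 = 0.3270;  O1 = (0.3270, 0.0000, 0.0347)
arm 2 at φ=120.0°: (R−r)+L cos θ2 = 0.3292;  O2 = (-0.1646, 0.2851, 0.0174)
O3 = (0.3292·cos240.0°, 0.3292·sin240.0°, -0.0174) = (-0.1646, -0.2851, -0.0174)
|O₂|²−|O₁|² = 0.0006;  |O₃|²−|O₁|² = 0.0006
plane₁₂: -0.9832x+0.5703y+-0.0346z = 0.0006
det = 1.1213;  x = -0.0006+-0.0706z,  y = 0.0000+-0.0612z
quadratic in z: (1.0087)z²+(-0.0232)z+(-0.1415)=0, √Δ=0.7560 → z ∈ {-0.3632, 0.3862}; z = -0.3632 (taking z<0)
x = 0.0251, y = 0.0222

(0.0251, 0.0222, -0.3632)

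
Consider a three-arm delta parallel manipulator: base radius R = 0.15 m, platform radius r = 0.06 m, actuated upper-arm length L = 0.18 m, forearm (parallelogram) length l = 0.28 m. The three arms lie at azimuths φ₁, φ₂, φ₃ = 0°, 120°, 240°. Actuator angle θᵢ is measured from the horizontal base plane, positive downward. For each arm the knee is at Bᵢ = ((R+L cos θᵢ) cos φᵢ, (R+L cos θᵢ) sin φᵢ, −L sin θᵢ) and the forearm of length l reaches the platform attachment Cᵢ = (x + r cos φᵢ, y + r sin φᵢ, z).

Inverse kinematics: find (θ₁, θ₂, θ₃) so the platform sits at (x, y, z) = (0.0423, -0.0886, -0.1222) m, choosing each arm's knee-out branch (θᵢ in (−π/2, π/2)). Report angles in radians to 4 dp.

θ₁ = -0.0873, θ₂ = 1.0473, θ₃ = -0.2612

φ1=0.0° → target in arm frame (0.0423, -0.0886)
  A cos θ + B sin θ = C:  0.0477·cos θ + -0.1222·sin θ = 0.0582
  γ=atan2(-0.1222,0.0477)=-1.1986;  ψ=arccos(0.4435)=1.1113;  θ1=γ+ψ≈-0.0873
rotate P by −φ2: (-0.0979, 0.0077, -0.1222)
  A cos θ + B sin θ = C:  0.1879·cos θ + -0.1222·sin θ = -0.0119
  γ=atan2(-0.1222,0.1879)=-0.5767;  ψ=arccos(-0.0532)=1.6240;  θ2=γ+ψ≈1.0473
arm 3 (φ=240.0°): x'=0.0556, y'=0.0809
  A=0.0344, B=-0.1222, C=(l²−L²−A²−y'²−z²)/(2L)=0.0648
  θ3 = atan2(B,A) + arccos(C/0.1270) = -0.2612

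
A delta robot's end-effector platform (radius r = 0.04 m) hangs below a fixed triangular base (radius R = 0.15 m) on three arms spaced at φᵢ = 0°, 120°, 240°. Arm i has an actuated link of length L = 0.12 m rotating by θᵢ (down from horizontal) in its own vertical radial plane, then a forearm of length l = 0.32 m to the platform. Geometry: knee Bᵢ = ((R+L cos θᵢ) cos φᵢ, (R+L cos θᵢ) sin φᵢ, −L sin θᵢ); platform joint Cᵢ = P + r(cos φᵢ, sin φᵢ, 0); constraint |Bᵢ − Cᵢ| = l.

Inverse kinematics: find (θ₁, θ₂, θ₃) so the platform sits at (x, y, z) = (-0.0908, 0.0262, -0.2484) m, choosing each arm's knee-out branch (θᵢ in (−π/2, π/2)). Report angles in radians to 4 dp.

θ₁ = 0.8729, θ₂ = -0.1743, θ₃ = 0.1748

arm 1 (φ=0.0°): x'=-0.0908, y'=0.0262
  A=0.2008, B=-0.2484, C=(l²−L²−A²−y'²−z²)/(2L)=-0.0613
  γ=atan2(-0.2484,0.2008)=-0.8910;  ψ=arccos(-0.1919)=1.7639;  θ1=γ+ψ≈0.8729
arm 2 (φ=120.0°): x'=0.0681, y'=0.0655
  A cos θ + B sin θ = C:  0.0419·cos θ + -0.2484·sin θ = 0.0844
  √(A²+B²)=0.2519;  θ2 = -1.4037+1.2293 ≈ -0.1743
φ3=240.0° → target in arm frame (0.0227, -0.0917)
  A cos θ + B sin θ = C:  0.0873·cos θ + -0.2484·sin θ = 0.0428
  √(A²+B²)=0.2633;  θ3 = -1.2329+1.4077 ≈ 0.1748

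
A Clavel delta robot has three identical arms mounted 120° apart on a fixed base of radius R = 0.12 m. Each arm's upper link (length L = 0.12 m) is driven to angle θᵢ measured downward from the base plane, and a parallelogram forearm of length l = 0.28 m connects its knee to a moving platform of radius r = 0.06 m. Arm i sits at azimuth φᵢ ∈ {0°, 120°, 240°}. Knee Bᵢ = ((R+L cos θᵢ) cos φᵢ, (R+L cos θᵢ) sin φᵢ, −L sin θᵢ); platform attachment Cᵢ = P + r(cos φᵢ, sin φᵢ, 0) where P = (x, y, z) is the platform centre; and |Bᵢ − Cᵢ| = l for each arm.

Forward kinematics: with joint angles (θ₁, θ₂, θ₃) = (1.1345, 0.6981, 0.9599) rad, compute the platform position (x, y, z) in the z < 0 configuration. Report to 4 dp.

arm 1 at φ=0.0°: e+L cos θ1 = 0.1107;  S1 = (0.1107, 0.0000, -0.1088)
arm 2 at φ=120.0°: e+L cos θ2 = 0.1519;  S2 = (-0.0760, 0.1316, -0.0771)
S3 = (0.1288·cos240.0°, 0.1288·sin240.0°, -0.0983) = (-0.0644, -0.1116, -0.0983)
eliminate P² terms by subtracting sphere 1 from 2 and 3
plane₁₂: -0.3733x+0.2631y+0.0633z = 0.0049
det = 0.1755;  x = -0.0096+0.1118z,  y = 0.0052+-0.0817z
into |P−S₁|² = l²: 1.0192z² + 0.1898z + -0.0521 = 0;  Δ = 0.2483;  z = -0.3376 or 0.1514 → z<0 root = -0.3376
x = -0.0473, y = 0.0328

(-0.0473, 0.0328, -0.3376)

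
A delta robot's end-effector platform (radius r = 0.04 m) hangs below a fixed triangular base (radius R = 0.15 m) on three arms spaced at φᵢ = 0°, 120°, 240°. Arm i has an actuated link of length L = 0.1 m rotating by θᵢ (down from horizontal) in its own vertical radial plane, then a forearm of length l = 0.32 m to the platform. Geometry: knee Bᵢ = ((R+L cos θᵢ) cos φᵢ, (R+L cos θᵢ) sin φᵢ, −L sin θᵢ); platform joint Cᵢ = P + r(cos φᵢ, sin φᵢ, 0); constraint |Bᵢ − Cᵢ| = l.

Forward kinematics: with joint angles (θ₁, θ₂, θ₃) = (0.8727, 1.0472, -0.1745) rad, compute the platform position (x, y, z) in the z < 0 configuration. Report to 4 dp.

centre 1 = (0.1743·cos0.0°, 0.1743·sin0.0°, -0.0766) = (0.1743, 0.0000, -0.0766)
φ2=120.0°: virtual centre (-0.0800, 0.1386, -0.0866), radius l
centre 3 = (0.2085·cos240.0°, 0.2085·sin240.0°, 0.0174) = (-0.1042, -0.1806, 0.0174)
subtract pairs → two planes through P
linear system: -0.5086x+0.2771y = -0.0031−-0.0200z; -0.5570x+-0.3611y = 0.0075−0.1879z
det = 0.3380;  x = -0.0028+0.1327z,  y = -0.0165+0.3157z
quadratic in z: (1.1173)z²+(0.0958)z+(-0.0649)=0, √Δ=0.5470 → z ∈ {-0.2877, 0.2019}; z = -0.2877 (taking z<0)
x = -0.0410, y = -0.1073

(-0.0410, -0.1073, -0.2877)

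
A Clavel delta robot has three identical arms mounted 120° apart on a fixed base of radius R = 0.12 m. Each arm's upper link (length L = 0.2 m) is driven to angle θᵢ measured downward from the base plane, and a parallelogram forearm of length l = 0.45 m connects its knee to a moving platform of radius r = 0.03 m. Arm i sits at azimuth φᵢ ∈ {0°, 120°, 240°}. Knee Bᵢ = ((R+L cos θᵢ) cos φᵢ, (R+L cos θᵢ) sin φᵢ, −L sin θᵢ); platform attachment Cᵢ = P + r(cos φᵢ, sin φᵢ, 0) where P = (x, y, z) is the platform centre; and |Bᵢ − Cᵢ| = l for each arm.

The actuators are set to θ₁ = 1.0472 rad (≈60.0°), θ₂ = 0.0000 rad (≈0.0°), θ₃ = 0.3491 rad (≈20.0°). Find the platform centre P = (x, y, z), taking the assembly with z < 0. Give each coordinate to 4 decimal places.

arm 1 at φ=0.0°: e+L cos θ1 = 0.1900;  S1 = (0.1900, 0.0000, -0.1732)
arm 2 at φ=120.0°: e+L cos θ2 = 0.2900;  S2 = (-0.1450, 0.2511, 0.0000)
φ3=240.0°: virtual centre (-0.1390, -0.2407, -0.0684), radius l
|S₂|²−|S₁|² = 0.0180;  |S₃|²−|S₁|² = 0.0158
linear system: -0.6700x+0.5023y = 0.0180−0.3464z; -0.6579x+-0.4814y = 0.0158−0.2096z
det = 0.6530;  x = -0.0254+0.4166z,  y = 0.0019+-0.1340z
into |P−S₁|² = l²: 1.1915z² + 0.1664z + -0.1261 = 0;  Δ = 0.6286;  z = -0.4025 or 0.2629 → z<0 root = -0.4025
x = -0.1931, y = 0.0558

(-0.1931, 0.0558, -0.4025)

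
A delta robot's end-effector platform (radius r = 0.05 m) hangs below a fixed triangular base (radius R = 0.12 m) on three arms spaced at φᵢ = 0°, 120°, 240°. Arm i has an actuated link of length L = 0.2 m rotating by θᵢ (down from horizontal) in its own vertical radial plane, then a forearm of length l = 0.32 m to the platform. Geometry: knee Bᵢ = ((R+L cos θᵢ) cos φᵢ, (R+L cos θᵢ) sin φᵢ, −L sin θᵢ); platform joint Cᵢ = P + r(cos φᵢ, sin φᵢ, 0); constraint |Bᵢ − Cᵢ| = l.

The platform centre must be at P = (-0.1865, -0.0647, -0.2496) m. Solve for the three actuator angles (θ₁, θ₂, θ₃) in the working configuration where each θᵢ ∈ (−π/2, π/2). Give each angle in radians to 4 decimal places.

θ₁ = 1.3090, θ₂ = 0.5235, θ₃ = -0.0875

arm 1 (φ=0.0°): x'=-0.1865, y'=-0.0647
  A=0.2565, B=-0.2496, C=(l²−L²−A²−y'²−z²)/(2L)=-0.1747
  √(A²+B²)=0.3579;  θ1 = -0.7718+2.0807 ≈ 1.3090
arm 2 (φ=120.0°): x'=0.0372, y'=0.1939
  A=0.0328, B=-0.2496, C=(l²−L²−A²−y'²−z²)/(2L)=-0.0964
  θ2 = atan2(B,A) + arccos(C/0.2517) = 0.5235
arm 3 (φ=240.0°): x'=0.1493, y'=-0.1292
  A=-0.0793, B=-0.2496, C=(l²−L²−A²−y'²−z²)/(2L)=-0.0572
  √(A²+B²)=0.2619;  θ3 = -1.8784+1.7909 ≈ -0.0875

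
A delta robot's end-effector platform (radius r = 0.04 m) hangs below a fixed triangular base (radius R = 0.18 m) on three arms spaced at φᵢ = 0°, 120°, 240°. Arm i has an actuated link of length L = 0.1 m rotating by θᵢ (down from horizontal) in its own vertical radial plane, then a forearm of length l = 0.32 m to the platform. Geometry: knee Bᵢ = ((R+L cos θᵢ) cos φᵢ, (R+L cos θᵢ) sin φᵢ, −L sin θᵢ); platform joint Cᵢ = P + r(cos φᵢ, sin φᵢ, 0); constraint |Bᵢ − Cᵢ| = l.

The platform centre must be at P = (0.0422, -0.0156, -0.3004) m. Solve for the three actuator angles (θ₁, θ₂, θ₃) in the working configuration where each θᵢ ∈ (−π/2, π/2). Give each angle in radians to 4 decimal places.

θ₁ = 0.4361, θ₂ = 0.9595, θ₃ = 0.7851

arm 1 (φ=0.0°): x'=0.0422, y'=-0.0156
  A cos θ + B sin θ = C:  0.0978·cos θ + -0.3004·sin θ = -0.0382
  θ1 = atan2(B,A) + arccos(C/0.3159) = 0.4361
φ2=120.0° → target in arm frame (-0.0346, -0.0287)
  e−x'=0.1746;  (l²−L²−(e−x')²−y'²−z²)/2L = -0.1458
  √(A²+B²)=0.3475;  θ2 = -1.0443+2.0037 ≈ 0.9595
φ3=240.0° → target in arm frame (-0.0076, 0.0443)
  e−x'=0.1476;  (l²−L²−(e−x')²−y'²−z²)/2L = -0.1079
  θ3 = atan2(B,A) + arccos(C/0.3347) = 0.7851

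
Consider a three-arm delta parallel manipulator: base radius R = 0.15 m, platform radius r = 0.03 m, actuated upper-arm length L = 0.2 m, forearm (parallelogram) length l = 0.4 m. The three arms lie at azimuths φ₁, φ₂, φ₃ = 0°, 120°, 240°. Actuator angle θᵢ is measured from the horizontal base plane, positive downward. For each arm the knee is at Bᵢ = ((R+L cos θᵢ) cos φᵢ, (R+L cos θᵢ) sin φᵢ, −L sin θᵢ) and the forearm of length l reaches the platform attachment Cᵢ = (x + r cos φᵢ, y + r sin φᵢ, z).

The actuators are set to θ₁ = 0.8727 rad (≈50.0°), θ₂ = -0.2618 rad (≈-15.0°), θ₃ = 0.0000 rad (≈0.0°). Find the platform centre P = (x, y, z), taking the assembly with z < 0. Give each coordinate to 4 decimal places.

O1 = (0.2486·cos0.0°, 0.2486·sin0.0°, -0.1532) = (0.2486, 0.0000, -0.1532)
O2 = (0.3132·cos120.0°, 0.3132·sin120.0°, 0.0518) = (-0.1566, 0.2712, 0.0518)
O3 = (0.3200·cos240.0°, 0.3200·sin240.0°, 0.0000) = (-0.1600, -0.2771, 0.0000)
subtract pairs → two planes through P
plane₁₂: -0.8103x+0.5425y+0.4100z = 0.0155
det = 0.8923;  x = -0.0201+0.4409z,  y = -0.0014+-0.0971z
sphere 1 gives Az²+Bz+C=0 with A=1.2038, B=0.0698, C=-0.0644;  B²−4AC=0.3148;  roots -0.2621, 0.2041;  negative root z = -0.2621
x = -0.1356, y = 0.0241

(-0.1356, 0.0241, -0.2621)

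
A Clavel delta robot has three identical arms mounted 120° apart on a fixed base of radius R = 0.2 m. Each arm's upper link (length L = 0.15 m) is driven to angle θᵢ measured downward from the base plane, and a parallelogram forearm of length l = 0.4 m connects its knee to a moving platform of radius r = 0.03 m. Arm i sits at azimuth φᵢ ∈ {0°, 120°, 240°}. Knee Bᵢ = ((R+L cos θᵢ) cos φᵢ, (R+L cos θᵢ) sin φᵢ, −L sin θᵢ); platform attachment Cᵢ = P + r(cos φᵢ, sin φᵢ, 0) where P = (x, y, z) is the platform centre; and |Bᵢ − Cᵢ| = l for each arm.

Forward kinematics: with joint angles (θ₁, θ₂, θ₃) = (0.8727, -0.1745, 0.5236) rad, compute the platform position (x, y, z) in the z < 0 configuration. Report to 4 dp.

O1 = (0.2664·cos0.0°, 0.2664·sin0.0°, -0.1149) = (0.2664, 0.0000, -0.1149)
O2 = (0.3177·cos120.0°, 0.3177·sin120.0°, 0.0260) = (-0.1589, 0.2752, 0.0260)
φ3=240.0°: virtual centre (-0.1500, -0.2597, -0.0750), radius l
eliminate P² terms by subtracting sphere 1 from 2 and 3
plane₁₂: -0.8506x+0.5503y+0.2819z = 0.0174
det = 0.9001;  x = -0.0170+0.2115z,  y = 0.0054+-0.1854z
into |P−O₁|² = l²: 1.0791z² + 0.1079z + -0.0664 = 0;  Δ = 0.2984;  z = -0.3031 or 0.2031 → z<0 root = -0.3031
x = -0.0811, y = 0.0616

(-0.0811, 0.0616, -0.3031)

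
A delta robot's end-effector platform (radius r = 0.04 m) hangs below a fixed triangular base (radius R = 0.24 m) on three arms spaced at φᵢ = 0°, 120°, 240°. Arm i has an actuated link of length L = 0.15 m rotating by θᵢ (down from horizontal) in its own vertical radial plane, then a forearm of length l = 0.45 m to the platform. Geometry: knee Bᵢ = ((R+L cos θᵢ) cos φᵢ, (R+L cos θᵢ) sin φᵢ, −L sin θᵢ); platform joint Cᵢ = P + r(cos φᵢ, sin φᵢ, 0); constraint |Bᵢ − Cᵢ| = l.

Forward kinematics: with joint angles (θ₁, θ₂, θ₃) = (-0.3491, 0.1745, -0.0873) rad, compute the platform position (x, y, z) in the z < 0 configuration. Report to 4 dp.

(0.0275, -0.0182, -0.2710)

S1 = (0.3410·cos0.0°, 0.3410·sin0.0°, 0.0513) = (0.3410, 0.0000, 0.0513)
arm 2 at φ=120.0°: e+L cos θ2 = 0.3477;  S2 = (-0.1739, 0.3011, -0.0260)
φ3=240.0°: virtual centre (-0.1747, -0.3026, 0.0131), radius l
eliminate P² terms by subtracting sphere 1 from 2 and 3
linear system: -1.0296x+0.6023y = 0.0027−-0.1547z; -1.0313x+-0.6052y = 0.0034−-0.0765z
det = 1.2443;  x = -0.0030+-0.1123z,  y = -0.0006+0.0650z
into |P−S₁|² = l²: 1.0168z² + -0.0255z + -0.0816 = 0;  Δ = 0.3325;  z = -0.2710 or 0.2961 → z<0 root = -0.2710
x = 0.0275, y = -0.0182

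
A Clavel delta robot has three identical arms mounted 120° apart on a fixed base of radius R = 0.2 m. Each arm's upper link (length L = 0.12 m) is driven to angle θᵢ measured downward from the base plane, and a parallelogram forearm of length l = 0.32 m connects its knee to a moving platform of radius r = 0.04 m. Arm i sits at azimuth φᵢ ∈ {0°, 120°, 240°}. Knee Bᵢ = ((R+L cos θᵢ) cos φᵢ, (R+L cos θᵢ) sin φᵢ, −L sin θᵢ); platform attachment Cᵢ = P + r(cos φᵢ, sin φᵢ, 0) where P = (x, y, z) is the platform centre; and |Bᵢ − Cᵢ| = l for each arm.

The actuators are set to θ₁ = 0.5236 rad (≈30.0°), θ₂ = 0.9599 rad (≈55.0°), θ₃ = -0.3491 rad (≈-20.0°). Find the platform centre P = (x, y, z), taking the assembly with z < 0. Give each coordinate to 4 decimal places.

(-0.0074, -0.0826, -0.2083)

φ1=0.0°: virtual centre (0.2639, 0.0000, -0.0600), radius l
arm 2 at φ=120.0°: ρ2 = 0.2288;  S2 = (-0.1144, 0.1982, -0.0983)
S3 = (0.2728·cos240.0°, 0.2728·sin240.0°, 0.0410) = (-0.1364, -0.2362, 0.0410)
|S₂|²−|S₁|² = -0.0112;  |S₃|²−|S₁|² = 0.0028
plane₁₂: -0.7567x+0.3963y+-0.0766z = -0.0112
det = 0.6748;  x = 0.0062+0.0651z,  y = -0.0165+0.3175z
sphere 1 gives Az²+Bz+C=0 with A=1.1050, B=0.0760, C=-0.0321;  B²−4AC=0.1477;  roots -0.2083, 0.1395;  negative root z = -0.2083
x = -0.0074, y = -0.0826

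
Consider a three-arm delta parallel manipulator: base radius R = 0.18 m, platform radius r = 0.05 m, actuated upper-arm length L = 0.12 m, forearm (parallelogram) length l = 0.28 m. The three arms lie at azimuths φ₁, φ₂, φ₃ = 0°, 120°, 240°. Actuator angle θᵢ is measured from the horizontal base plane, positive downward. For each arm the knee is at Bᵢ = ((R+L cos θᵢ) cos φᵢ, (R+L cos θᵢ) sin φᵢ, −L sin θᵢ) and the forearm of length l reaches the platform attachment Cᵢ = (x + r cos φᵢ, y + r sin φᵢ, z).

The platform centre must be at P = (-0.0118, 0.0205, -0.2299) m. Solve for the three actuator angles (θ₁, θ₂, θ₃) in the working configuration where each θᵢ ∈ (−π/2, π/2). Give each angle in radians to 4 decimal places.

rotate P by −φ1: (-0.0118, 0.0205, -0.2299)
  A=0.1418, B=-0.2299, C=(l²−L²−A²−y'²−z²)/(2L)=-0.0391
  √(A²+B²)=0.2701;  θ1 = -1.0181+1.7160 ≈ 0.6979
φ2=120.0° → target in arm frame (0.0237, 0.0000)
  A cos θ + B sin θ = C:  0.1063·cos θ + -0.2299·sin θ = -0.0007
  γ=atan2(-0.2299,0.1063)=-1.1375;  ψ=arccos(-0.0027)=1.5735;  θ2=γ+ψ≈0.4360
arm 3 (φ=240.0°): x'=-0.0119, y'=-0.0205
  A cos θ + B sin θ = C:  0.1419·cos θ + -0.2299·sin θ = -0.0391
  √(A²+B²)=0.2701;  θ3 = -1.0180+1.7162 ≈ 0.6983

θ₁ = 0.6979, θ₂ = 0.4360, θ₃ = 0.6983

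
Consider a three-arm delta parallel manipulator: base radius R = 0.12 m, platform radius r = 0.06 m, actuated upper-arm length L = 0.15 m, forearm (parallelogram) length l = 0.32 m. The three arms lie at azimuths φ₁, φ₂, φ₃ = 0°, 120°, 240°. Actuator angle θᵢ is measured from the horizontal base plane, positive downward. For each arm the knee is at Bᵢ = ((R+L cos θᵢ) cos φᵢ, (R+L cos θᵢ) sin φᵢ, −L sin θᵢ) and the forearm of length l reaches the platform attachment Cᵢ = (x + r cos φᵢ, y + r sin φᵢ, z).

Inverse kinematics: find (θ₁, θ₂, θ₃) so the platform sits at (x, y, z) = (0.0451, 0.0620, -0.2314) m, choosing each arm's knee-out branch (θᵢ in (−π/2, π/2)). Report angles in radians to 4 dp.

rotate P by −φ1: (0.0451, 0.0620, -0.2314)
  e−x'=0.0149;  (l²−L²−(e−x')²−y'²−z²)/2L = 0.0743
  θ1 = atan2(B,A) + arccos(C/0.2319) = -0.2618
arm 2 (φ=120.0°): x'=0.0311, y'=-0.0701
  A cos θ + B sin θ = C:  0.0289·cos θ + -0.2314·sin θ = 0.0687
  θ2 = atan2(B,A) + arccos(C/0.2332) = -0.1750
φ3=240.0° → target in arm frame (-0.0762, 0.0081)
  A cos θ + B sin θ = C:  0.1362·cos θ + -0.2314·sin θ = 0.0258
  θ3 = atan2(B,A) + arccos(C/0.2685) = 0.4361

θ₁ = -0.2618, θ₂ = -0.1750, θ₃ = 0.4361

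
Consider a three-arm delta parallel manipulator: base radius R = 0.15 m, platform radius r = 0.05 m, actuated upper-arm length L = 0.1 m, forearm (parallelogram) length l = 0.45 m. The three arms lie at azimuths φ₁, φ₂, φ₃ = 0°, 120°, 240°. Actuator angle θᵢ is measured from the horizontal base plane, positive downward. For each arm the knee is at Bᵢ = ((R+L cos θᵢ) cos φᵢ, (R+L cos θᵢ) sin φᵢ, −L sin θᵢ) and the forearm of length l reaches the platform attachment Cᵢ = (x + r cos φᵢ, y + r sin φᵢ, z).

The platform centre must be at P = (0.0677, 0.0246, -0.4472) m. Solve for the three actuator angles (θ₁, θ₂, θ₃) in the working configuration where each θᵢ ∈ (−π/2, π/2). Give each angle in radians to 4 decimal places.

θ₁ = 0.1742, θ₂ = 0.5231, θ₃ = 0.6980

arm 1 (φ=0.0°): x'=0.0677, y'=0.0246
  A cos θ + B sin θ = C:  0.0323·cos θ + -0.4472·sin θ = -0.0457
  θ1 = atan2(B,A) + arccos(C/0.4484) = 0.1742
arm 2 (φ=120.0°): x'=-0.0125, y'=-0.0709
  e−x'=0.1125;  (l²−L²−(e−x')²−y'²−z²)/2L = -0.1259
  √(A²+B²)=0.4611;  θ2 = -1.3242+1.8474 ≈ 0.5231
φ3=240.0° → target in arm frame (-0.0552, 0.0463)
  e−x'=0.1552;  (l²−L²−(e−x')²−y'²−z²)/2L = -0.1685
  γ=atan2(-0.4472,0.1552)=-1.2368;  ψ=arccos(-0.3560)=1.9348;  θ3=γ+ψ≈0.6980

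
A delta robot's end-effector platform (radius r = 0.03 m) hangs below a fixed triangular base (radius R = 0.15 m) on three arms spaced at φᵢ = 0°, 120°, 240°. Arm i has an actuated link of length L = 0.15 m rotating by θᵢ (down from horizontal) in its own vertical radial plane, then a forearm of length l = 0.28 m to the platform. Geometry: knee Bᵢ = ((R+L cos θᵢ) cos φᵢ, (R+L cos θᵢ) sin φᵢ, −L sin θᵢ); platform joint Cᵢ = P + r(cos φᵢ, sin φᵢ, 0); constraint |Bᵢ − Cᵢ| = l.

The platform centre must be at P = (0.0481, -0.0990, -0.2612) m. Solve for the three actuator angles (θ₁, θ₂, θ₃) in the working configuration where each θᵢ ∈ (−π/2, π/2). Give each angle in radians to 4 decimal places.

φ1=0.0° → target in arm frame (0.0481, -0.0990)
  A=0.0719, B=-0.2612, C=(l²−L²−A²−y'²−z²)/(2L)=-0.0910
  √(A²+B²)=0.2709;  θ1 = -1.3022+1.9133 ≈ 0.6111
arm 2 (φ=120.0°): x'=-0.1098, y'=0.0078
  e−x'=0.2298;  (l²−L²−(e−x')²−y'²−z²)/2L = -0.2173
  γ=atan2(-0.2612,0.2298)=-0.8493;  ψ=arccos(-0.6246)=2.2454;  θ2=γ+ψ≈1.3961
arm 3 (φ=240.0°): x'=0.0617, y'=0.0912
  A=0.0583, B=-0.2612, C=(l²−L²−A²−y'²−z²)/(2L)=-0.0801
  γ=atan2(-0.2612,0.0583)=-1.3511;  ψ=arccos(-0.2994)=1.8748;  θ3=γ+ψ≈0.5237

θ₁ = 0.6111, θ₂ = 1.3961, θ₃ = 0.5237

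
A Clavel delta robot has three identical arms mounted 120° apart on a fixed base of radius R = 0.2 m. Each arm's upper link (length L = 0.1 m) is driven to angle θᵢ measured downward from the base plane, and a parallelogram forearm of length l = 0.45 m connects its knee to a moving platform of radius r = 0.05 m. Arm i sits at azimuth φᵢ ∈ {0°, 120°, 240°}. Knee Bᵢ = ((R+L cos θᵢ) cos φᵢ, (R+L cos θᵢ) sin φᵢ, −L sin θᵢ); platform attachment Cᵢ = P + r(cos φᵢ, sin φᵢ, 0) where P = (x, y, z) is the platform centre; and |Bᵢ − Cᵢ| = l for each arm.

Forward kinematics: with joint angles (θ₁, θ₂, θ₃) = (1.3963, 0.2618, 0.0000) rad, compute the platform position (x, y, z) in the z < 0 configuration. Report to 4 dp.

φ1=0.0°: virtual centre (0.1674, 0.0000, -0.0985), radius l
φ2=120.0°: virtual centre (-0.1233, 0.2136, -0.0259), radius l
φ3=240.0°: virtual centre (-0.1250, -0.2165, 0.0000), radius l
subtract pairs → two planes through P
plane₁₂: -0.5813x+0.4271y+0.1452z = 0.0238
det = 0.5015;  x = -0.0416+0.2931z,  y = -0.0010+0.0590z
sphere 1 gives Az²+Bz+C=0 with A=1.0894, B=0.0743, C=-0.1491;  B²−4AC=0.6553;  roots -0.4056, 0.3374;  negative root z = -0.4056
x = -0.1606, y = -0.0250

(-0.1606, -0.0250, -0.4056)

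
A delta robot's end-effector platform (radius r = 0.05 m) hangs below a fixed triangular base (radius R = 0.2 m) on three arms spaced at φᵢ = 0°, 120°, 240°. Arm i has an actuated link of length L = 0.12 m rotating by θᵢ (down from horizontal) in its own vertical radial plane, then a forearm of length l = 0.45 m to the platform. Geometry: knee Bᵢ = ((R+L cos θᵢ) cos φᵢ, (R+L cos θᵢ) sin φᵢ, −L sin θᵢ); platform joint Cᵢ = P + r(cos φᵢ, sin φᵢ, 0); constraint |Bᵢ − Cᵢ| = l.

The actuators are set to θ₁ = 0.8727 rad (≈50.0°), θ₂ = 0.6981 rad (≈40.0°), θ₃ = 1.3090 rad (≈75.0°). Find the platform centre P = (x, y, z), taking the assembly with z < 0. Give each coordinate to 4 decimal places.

(0.0199, 0.0778, -0.4837)

arm 1 at φ=0.0°: (R−r)+L cos θ1 = 0.2271;  centre 1 = (0.2271, 0.0000, -0.0919)
arm 2 at φ=120.0°: (R−r)+L cos θ2 = 0.2419;  centre 2 = (-0.1210, 0.2095, -0.0771)
arm 3 at φ=240.0°: (R−r)+L cos θ3 = 0.1811;  centre 3 = (-0.0905, -0.1568, -0.1159)
eliminate P² terms by subtracting sphere 1 from 2 and 3
[-0.6962 0.4190 0.0296]·P = 0.0044;  [-0.6353 -0.3136 -0.0480]·P = -0.0138
Cramer: x(z) = 0.0091-0.0223z;  y(z) = 0.0257-0.1077z
quadratic in z: (1.0121)z²+(0.1881)z+(-0.1458)=0, √Δ=0.7911 → z ∈ {-0.4837, 0.2979}; z = -0.4837 (taking z<0)
x = 0.0199, y = 0.0778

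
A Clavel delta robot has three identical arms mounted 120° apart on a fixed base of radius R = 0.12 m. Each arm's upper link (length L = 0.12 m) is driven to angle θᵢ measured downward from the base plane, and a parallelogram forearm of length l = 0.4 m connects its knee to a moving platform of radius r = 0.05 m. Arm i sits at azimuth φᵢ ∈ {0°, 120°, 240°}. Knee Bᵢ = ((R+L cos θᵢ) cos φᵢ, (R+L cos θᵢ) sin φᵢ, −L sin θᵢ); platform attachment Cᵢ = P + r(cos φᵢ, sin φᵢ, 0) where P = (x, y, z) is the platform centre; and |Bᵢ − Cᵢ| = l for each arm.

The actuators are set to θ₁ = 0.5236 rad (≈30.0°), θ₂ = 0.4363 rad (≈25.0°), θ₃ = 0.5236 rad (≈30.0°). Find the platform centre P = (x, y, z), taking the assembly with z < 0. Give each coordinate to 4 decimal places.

arm 1 at φ=0.0°: ρ1 = 0.1739;  O1 = (0.1739, 0.0000, -0.0600)
O2 = (0.1788·cos120.0°, 0.1788·sin120.0°, -0.0507) = (-0.0894, 0.1548, -0.0507)
O3 = (0.1739·cos240.0°, 0.1739·sin240.0°, -0.0600) = (-0.0870, -0.1506, -0.0600)
eliminate P² terms by subtracting sphere 1 from 2 and 3
linear system: -0.5266x+0.3096y = 0.0007−0.0186z; -0.5218x+-0.3012y = 0.0000−0.0000z
Cramer: x(z) = -0.0006+0.0175z;  y(z) = 0.0011-0.0303z
into |P−O₁|² = l²: 1.0012z² + 0.1138z + -0.1259 = 0;  Δ = 0.5173;  z = -0.4160 or 0.3023 → z<0 root = -0.4160
x = -0.0079, y = 0.0137

(-0.0079, 0.0137, -0.4160)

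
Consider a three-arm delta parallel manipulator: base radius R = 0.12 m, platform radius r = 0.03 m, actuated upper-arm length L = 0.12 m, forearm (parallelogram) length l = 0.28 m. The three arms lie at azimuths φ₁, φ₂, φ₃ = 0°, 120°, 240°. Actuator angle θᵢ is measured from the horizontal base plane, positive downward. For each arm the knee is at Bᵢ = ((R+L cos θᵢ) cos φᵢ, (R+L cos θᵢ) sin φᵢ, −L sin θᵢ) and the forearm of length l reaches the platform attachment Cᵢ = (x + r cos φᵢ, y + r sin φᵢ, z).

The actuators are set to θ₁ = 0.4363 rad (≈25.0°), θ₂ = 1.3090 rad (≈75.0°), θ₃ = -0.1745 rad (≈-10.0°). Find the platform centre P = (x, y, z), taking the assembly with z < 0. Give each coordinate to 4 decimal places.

φ1=0.0°: virtual centre (0.1988, 0.0000, -0.0507), radius l
arm 2 at φ=120.0°: ρ2 = 0.1211;  centre 2 = (-0.0605, 0.1048, -0.1159)
centre 3 = (0.2082·cos240.0°, 0.2082·sin240.0°, 0.0208) = (-0.1041, -0.1803, 0.0208)
eliminate P² terms by subtracting sphere 1 from 2 and 3
[-0.5186 0.2097 -0.1304]·P = -0.0140;  [-0.6057 -0.3606 0.1431]·P = 0.0017
det = 0.3140;  x = 0.0149+-0.0542z,  y = -0.0298+0.4879z
quadratic in z: (1.2410)z²+(0.0923)z+(-0.0411)=0, √Δ=0.4613 → z ∈ {-0.2230, 0.1487}; z = -0.2230 (taking z<0)
x = 0.0270, y = -0.1386

(0.0270, -0.1386, -0.2230)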